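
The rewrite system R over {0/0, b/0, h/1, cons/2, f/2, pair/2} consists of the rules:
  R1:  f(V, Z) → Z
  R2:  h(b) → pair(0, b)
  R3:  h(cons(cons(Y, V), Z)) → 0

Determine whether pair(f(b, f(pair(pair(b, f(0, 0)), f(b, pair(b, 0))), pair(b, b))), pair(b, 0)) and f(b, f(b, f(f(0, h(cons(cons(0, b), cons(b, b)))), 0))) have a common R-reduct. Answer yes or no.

Reduce t₁ = pair(f(b, f(pair(pair(b, f(0, 0)), f(b, pair(b, 0))), pair(b, b))), pair(b, 0)):
1. pair(f(b, f(pair(pair(b, f(0, 0)), f(b, pair(b, 0))), pair(b, b))), pair(b, 0))  →  pair(f(pair(pair(b, f(0, 0)), f(b, pair(b, 0))), pair(b, b)), pair(b, 0))   [R1 at 1]
2. pair(f(pair(pair(b, f(0, 0)), f(b, pair(b, 0))), pair(b, b)), pair(b, 0))  →  pair(pair(b, b), pair(b, 0))   [R1 at 1]

Reduce t₂ = f(b, f(b, f(f(0, h(cons(cons(0, b), cons(b, b)))), 0))):
1. f(b, f(b, f(f(0, h(cons(cons(0, b), cons(b, b)))), 0)))  →  f(b, f(f(0, h(cons(cons(0, b), cons(b, b)))), 0))   [R1 at ε]
2. f(b, f(f(0, h(cons(cons(0, b), cons(b, b)))), 0))  →  f(f(0, h(cons(cons(0, b), cons(b, b)))), 0)   [R1 at ε]
3. f(f(0, h(cons(cons(0, b), cons(b, b)))), 0)  →  0   [R1 at ε]

no — NF(t₁) = pair(pair(b, b), pair(b, 0)), NF(t₂) = 0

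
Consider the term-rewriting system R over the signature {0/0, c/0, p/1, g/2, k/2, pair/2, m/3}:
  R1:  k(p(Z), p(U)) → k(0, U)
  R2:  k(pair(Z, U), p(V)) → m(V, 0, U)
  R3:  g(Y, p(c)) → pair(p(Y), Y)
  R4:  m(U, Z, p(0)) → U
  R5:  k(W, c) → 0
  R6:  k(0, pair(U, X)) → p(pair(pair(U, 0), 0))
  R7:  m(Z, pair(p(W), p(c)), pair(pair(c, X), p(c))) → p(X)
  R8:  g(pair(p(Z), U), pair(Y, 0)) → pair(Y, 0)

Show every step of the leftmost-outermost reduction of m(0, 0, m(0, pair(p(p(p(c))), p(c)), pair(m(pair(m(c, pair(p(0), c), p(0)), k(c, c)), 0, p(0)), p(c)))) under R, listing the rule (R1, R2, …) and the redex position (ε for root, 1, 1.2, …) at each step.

0

1. m(0, 0, m(0, pair(p(p(p(c))), p(c)), pair(m(pair(m(c, pair(p(0), c), p(0)), k(c, c)), 0, p(0)), p(c))))  →  m(0, 0, m(0, pair(p(p(p(c))), p(c)), pair(pair(m(c, pair(p(0), c), p(0)), k(c, c)), p(c))))   [R4 at 3.3.1]
2. m(0, 0, m(0, pair(p(p(p(c))), p(c)), pair(pair(m(c, pair(p(0), c), p(0)), k(c, c)), p(c))))  →  m(0, 0, m(0, pair(p(p(p(c))), p(c)), pair(pair(c, k(c, c)), p(c))))   [R4 at 3.3.1.1]
3. m(0, 0, m(0, pair(p(p(p(c))), p(c)), pair(pair(c, k(c, c)), p(c))))  →  m(0, 0, p(k(c, c)))   [R7 at 3]
4. m(0, 0, p(k(c, c)))  →  m(0, 0, p(0))   [R5 at 3.1]
5. m(0, 0, p(0))  →  0   [R4 at ε]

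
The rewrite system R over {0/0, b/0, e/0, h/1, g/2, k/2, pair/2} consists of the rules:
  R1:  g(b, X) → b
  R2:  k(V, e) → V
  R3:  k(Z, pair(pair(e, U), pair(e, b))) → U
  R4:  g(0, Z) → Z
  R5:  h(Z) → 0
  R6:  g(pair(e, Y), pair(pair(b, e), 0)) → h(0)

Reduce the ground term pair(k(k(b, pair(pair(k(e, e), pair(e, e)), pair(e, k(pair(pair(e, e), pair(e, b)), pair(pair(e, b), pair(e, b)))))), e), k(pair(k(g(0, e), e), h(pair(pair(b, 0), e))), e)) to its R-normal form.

1. pair(k(k(b, pair(pair(k(e, e), pair(e, e)), pair(e, k(pair(pair(e, e), pair(e, b)), pair(pair(e, b), pair(e, b)))))), e), k(pair(k(g(0, e), e), h(pair(pair(b, 0), e))), e))  →  pair(k(b, pair(pair(k(e, e), pair(e, e)), pair(e, k(pair(pair(e, e), pair(e, b)), pair(pair(e, b), pair(e, b)))))), k(pair(k(g(0, e), e), h(pair(pair(b, 0), e))), e))   [R2 at 1]
2. pair(k(b, pair(pair(k(e, e), pair(e, e)), pair(e, k(pair(pair(e, e), pair(e, b)), pair(pair(e, b), pair(e, b)))))), k(pair(k(g(0, e), e), h(pair(pair(b, 0), e))), e))  →  pair(k(b, pair(pair(e, pair(e, e)), pair(e, k(pair(pair(e, e), pair(e, b)), pair(pair(e, b), pair(e, b)))))), k(pair(k(g(0, e), e), h(pair(pair(b, 0), e))), e))   [R2 at 1.2.1.1]
3. pair(k(b, pair(pair(e, pair(e, e)), pair(e, k(pair(pair(e, e), pair(e, b)), pair(pair(e, b), pair(e, b)))))), k(pair(k(g(0, e), e), h(pair(pair(b, 0), e))), e))  →  pair(k(b, pair(pair(e, pair(e, e)), pair(e, b))), k(pair(k(g(0, e), e), h(pair(pair(b, 0), e))), e))   [R3 at 1.2.2.2]
4. pair(k(b, pair(pair(e, pair(e, e)), pair(e, b))), k(pair(k(g(0, e), e), h(pair(pair(b, 0), e))), e))  →  pair(pair(e, e), k(pair(k(g(0, e), e), h(pair(pair(b, 0), e))), e))   [R3 at 1]
5. pair(pair(e, e), k(pair(k(g(0, e), e), h(pair(pair(b, 0), e))), e))  →  pair(pair(e, e), pair(k(g(0, e), e), h(pair(pair(b, 0), e))))   [R2 at 2]
6. pair(pair(e, e), pair(k(g(0, e), e), h(pair(pair(b, 0), e))))  →  pair(pair(e, e), pair(g(0, e), h(pair(pair(b, 0), e))))   [R2 at 2.1]
7. pair(pair(e, e), pair(g(0, e), h(pair(pair(b, 0), e))))  →  pair(pair(e, e), pair(e, h(pair(pair(b, 0), e))))   [R4 at 2.1]
8. pair(pair(e, e), pair(e, h(pair(pair(b, 0), e))))  →  pair(pair(e, e), pair(e, 0))   [R5 at 2.2]

pair(pair(e, e), pair(e, 0))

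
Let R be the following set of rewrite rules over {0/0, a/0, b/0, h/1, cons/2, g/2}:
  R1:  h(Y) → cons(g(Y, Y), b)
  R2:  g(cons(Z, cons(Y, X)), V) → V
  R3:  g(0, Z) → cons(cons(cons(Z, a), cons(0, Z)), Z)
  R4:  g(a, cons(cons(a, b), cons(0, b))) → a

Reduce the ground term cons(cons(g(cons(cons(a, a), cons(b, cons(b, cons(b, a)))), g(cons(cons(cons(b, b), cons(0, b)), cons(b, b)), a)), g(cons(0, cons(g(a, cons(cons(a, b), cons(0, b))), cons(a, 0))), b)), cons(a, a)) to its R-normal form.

cons(cons(a, b), cons(a, a))

1. cons(cons(g(cons(cons(a, a), cons(b, cons(b, cons(b, a)))), g(cons(cons(cons(b, b), cons(0, b)), cons(b, b)), a)), g(cons(0, cons(g(a, cons(cons(a, b), cons(0, b))), cons(a, 0))), b)), cons(a, a))  →  cons(cons(g(cons(cons(cons(b, b), cons(0, b)), cons(b, b)), a), g(cons(0, cons(g(a, cons(cons(a, b), cons(0, b))), cons(a, 0))), b)), cons(a, a))   [R2 at 1.1]
2. cons(cons(g(cons(cons(cons(b, b), cons(0, b)), cons(b, b)), a), g(cons(0, cons(g(a, cons(cons(a, b), cons(0, b))), cons(a, 0))), b)), cons(a, a))  →  cons(cons(a, g(cons(0, cons(g(a, cons(cons(a, b), cons(0, b))), cons(a, 0))), b)), cons(a, a))   [R2 at 1.1]
3. cons(cons(a, g(cons(0, cons(g(a, cons(cons(a, b), cons(0, b))), cons(a, 0))), b)), cons(a, a))  →  cons(cons(a, b), cons(a, a))   [R2 at 1.2]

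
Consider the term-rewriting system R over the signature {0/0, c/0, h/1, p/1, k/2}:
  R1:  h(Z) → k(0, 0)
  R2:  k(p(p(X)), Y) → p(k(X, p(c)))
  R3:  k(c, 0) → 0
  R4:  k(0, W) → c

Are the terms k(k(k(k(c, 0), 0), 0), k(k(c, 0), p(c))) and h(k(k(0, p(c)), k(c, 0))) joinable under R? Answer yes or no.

yes — NF(t₁) = c, NF(t₂) = c

Reduce t₁ = k(k(k(k(c, 0), 0), 0), k(k(c, 0), p(c))):
1. k(k(k(k(c, 0), 0), 0), k(k(c, 0), p(c)))  →  k(k(k(0, 0), 0), k(k(c, 0), p(c)))   [R3 at 1.1.1]
2. k(k(k(0, 0), 0), k(k(c, 0), p(c)))  →  k(k(c, 0), k(k(c, 0), p(c)))   [R4 at 1.1]
3. k(k(c, 0), k(k(c, 0), p(c)))  →  k(0, k(k(c, 0), p(c)))   [R3 at 1]
4. k(0, k(k(c, 0), p(c)))  →  c   [R4 at ε]

Reduce t₂ = h(k(k(0, p(c)), k(c, 0))):
1. h(k(k(0, p(c)), k(c, 0)))  →  k(0, 0)   [R1 at ε]
2. k(0, 0)  →  c   [R4 at ε]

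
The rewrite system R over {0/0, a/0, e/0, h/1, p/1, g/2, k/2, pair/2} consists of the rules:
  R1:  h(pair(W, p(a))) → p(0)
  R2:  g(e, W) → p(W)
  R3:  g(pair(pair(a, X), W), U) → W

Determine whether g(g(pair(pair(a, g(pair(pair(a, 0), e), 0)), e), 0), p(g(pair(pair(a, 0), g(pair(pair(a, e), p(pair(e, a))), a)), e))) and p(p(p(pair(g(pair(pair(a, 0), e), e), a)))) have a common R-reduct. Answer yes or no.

Reduce t₁ = g(g(pair(pair(a, g(pair(pair(a, 0), e), 0)), e), 0), p(g(pair(pair(a, 0), g(pair(pair(a, e), p(pair(e, a))), a)), e))):
1. g(g(pair(pair(a, g(pair(pair(a, 0), e), 0)), e), 0), p(g(pair(pair(a, 0), g(pair(pair(a, e), p(pair(e, a))), a)), e)))  →  g(e, p(g(pair(pair(a, 0), g(pair(pair(a, e), p(pair(e, a))), a)), e)))   [R3 at 1]
2. g(e, p(g(pair(pair(a, 0), g(pair(pair(a, e), p(pair(e, a))), a)), e)))  →  p(p(g(pair(pair(a, 0), g(pair(pair(a, e), p(pair(e, a))), a)), e)))   [R2 at ε]
3. p(p(g(pair(pair(a, 0), g(pair(pair(a, e), p(pair(e, a))), a)), e)))  →  p(p(g(pair(pair(a, e), p(pair(e, a))), a)))   [R3 at 1.1]
4. p(p(g(pair(pair(a, e), p(pair(e, a))), a)))  →  p(p(p(pair(e, a))))   [R3 at 1.1]

Reduce t₂ = p(p(p(pair(g(pair(pair(a, 0), e), e), a)))):
1. p(p(p(pair(g(pair(pair(a, 0), e), e), a))))  →  p(p(p(pair(e, a))))   [R3 at 1.1.1.1]

yes — NF(t₁) = p(p(p(pair(e, a)))), NF(t₂) = p(p(p(pair(e, a))))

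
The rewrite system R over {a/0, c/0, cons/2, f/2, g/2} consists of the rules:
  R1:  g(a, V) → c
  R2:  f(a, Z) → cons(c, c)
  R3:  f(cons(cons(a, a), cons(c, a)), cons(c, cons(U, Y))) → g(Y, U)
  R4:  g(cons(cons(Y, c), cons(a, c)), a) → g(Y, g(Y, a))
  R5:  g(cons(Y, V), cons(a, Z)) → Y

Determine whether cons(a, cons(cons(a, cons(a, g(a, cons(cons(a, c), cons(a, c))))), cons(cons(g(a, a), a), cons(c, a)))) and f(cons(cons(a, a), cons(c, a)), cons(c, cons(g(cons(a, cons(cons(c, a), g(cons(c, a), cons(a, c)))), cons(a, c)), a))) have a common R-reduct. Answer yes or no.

no — NF(t₁) = cons(a, cons(cons(a, cons(a, c)), cons(cons(c, a), cons(c, a)))), NF(t₂) = c

Reduce t₁ = cons(a, cons(cons(a, cons(a, g(a, cons(cons(a, c), cons(a, c))))), cons(cons(g(a, a), a), cons(c, a)))):
1. cons(a, cons(cons(a, cons(a, g(a, cons(cons(a, c), cons(a, c))))), cons(cons(g(a, a), a), cons(c, a))))  →  cons(a, cons(cons(a, cons(a, c)), cons(cons(g(a, a), a), cons(c, a))))   [R1 at 2.1.2.2]
2. cons(a, cons(cons(a, cons(a, c)), cons(cons(g(a, a), a), cons(c, a))))  →  cons(a, cons(cons(a, cons(a, c)), cons(cons(c, a), cons(c, a))))   [R1 at 2.2.1.1]

Reduce t₂ = f(cons(cons(a, a), cons(c, a)), cons(c, cons(g(cons(a, cons(cons(c, a), g(cons(c, a), cons(a, c)))), cons(a, c)), a))):
1. f(cons(cons(a, a), cons(c, a)), cons(c, cons(g(cons(a, cons(cons(c, a), g(cons(c, a), cons(a, c)))), cons(a, c)), a)))  →  g(a, g(cons(a, cons(cons(c, a), g(cons(c, a), cons(a, c)))), cons(a, c)))   [R3 at ε]
2. g(a, g(cons(a, cons(cons(c, a), g(cons(c, a), cons(a, c)))), cons(a, c)))  →  c   [R1 at ε]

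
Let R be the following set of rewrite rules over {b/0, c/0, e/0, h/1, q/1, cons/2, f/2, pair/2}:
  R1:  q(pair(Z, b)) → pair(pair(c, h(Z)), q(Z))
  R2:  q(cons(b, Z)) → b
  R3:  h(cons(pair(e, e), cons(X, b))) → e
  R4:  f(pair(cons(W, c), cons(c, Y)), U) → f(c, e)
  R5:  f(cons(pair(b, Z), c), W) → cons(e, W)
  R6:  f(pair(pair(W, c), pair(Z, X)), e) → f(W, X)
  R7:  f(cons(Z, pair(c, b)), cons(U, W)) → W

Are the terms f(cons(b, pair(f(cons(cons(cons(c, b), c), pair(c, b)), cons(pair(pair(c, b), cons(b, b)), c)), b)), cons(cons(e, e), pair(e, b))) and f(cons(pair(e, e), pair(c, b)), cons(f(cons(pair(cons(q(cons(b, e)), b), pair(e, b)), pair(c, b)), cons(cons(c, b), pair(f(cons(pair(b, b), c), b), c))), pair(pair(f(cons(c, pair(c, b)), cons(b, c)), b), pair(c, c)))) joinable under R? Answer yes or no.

Reduce t₁ = f(cons(b, pair(f(cons(cons(cons(c, b), c), pair(c, b)), cons(pair(pair(c, b), cons(b, b)), c)), b)), cons(cons(e, e), pair(e, b))):
1. f(cons(b, pair(f(cons(cons(cons(c, b), c), pair(c, b)), cons(pair(pair(c, b), cons(b, b)), c)), b)), cons(cons(e, e), pair(e, b)))  →  f(cons(b, pair(c, b)), cons(cons(e, e), pair(e, b)))   [R7 at 1.2.1]
2. f(cons(b, pair(c, b)), cons(cons(e, e), pair(e, b)))  →  pair(e, b)   [R7 at ε]

Reduce t₂ = f(cons(pair(e, e), pair(c, b)), cons(f(cons(pair(cons(q(cons(b, e)), b), pair(e, b)), pair(c, b)), cons(cons(c, b), pair(f(cons(pair(b, b), c), b), c))), pair(pair(f(cons(c, pair(c, b)), cons(b, c)), b), pair(c, c)))):
1. f(cons(pair(e, e), pair(c, b)), cons(f(cons(pair(cons(q(cons(b, e)), b), pair(e, b)), pair(c, b)), cons(cons(c, b), pair(f(cons(pair(b, b), c), b), c))), pair(pair(f(cons(c, pair(c, b)), cons(b, c)), b), pair(c, c))))  →  pair(pair(f(cons(c, pair(c, b)), cons(b, c)), b), pair(c, c))   [R7 at ε]
2. pair(pair(f(cons(c, pair(c, b)), cons(b, c)), b), pair(c, c))  →  pair(pair(c, b), pair(c, c))   [R7 at 1.1]

no — NF(t₁) = pair(e, b), NF(t₂) = pair(pair(c, b), pair(c, c))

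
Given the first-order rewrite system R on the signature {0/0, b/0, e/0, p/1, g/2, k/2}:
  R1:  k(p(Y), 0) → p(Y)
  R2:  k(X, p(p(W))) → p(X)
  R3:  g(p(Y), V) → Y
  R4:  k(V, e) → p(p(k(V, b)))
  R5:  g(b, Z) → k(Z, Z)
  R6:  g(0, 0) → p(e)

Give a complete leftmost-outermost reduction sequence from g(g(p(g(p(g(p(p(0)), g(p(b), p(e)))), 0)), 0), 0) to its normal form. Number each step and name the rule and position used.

0

1. g(g(p(g(p(g(p(p(0)), g(p(b), p(e)))), 0)), 0), 0)  →  g(g(p(g(p(p(0)), g(p(b), p(e)))), 0), 0)   [R3 at 1]
2. g(g(p(g(p(p(0)), g(p(b), p(e)))), 0), 0)  →  g(g(p(p(0)), g(p(b), p(e))), 0)   [R3 at 1]
3. g(g(p(p(0)), g(p(b), p(e))), 0)  →  g(p(0), 0)   [R3 at 1]
4. g(p(0), 0)  →  0   [R3 at ε]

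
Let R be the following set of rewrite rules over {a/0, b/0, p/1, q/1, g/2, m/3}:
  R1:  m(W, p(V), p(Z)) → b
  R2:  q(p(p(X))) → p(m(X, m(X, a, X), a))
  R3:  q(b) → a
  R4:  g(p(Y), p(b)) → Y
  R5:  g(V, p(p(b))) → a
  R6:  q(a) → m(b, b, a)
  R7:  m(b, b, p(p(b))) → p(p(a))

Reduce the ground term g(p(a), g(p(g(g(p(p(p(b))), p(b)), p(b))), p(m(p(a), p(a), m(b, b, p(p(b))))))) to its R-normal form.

a

1. g(p(a), g(p(g(g(p(p(p(b))), p(b)), p(b))), p(m(p(a), p(a), m(b, b, p(p(b)))))))  →  g(p(a), g(p(g(p(p(b)), p(b))), p(m(p(a), p(a), m(b, b, p(p(b)))))))   [R4 at 2.1.1.1]
2. g(p(a), g(p(g(p(p(b)), p(b))), p(m(p(a), p(a), m(b, b, p(p(b)))))))  →  g(p(a), g(p(p(b)), p(m(p(a), p(a), m(b, b, p(p(b)))))))   [R4 at 2.1.1]
3. g(p(a), g(p(p(b)), p(m(p(a), p(a), m(b, b, p(p(b)))))))  →  g(p(a), g(p(p(b)), p(m(p(a), p(a), p(p(a))))))   [R7 at 2.2.1.3]
4. g(p(a), g(p(p(b)), p(m(p(a), p(a), p(p(a))))))  →  g(p(a), g(p(p(b)), p(b)))   [R1 at 2.2.1]
5. g(p(a), g(p(p(b)), p(b)))  →  g(p(a), p(b))   [R4 at 2]
6. g(p(a), p(b))  →  a   [R4 at ε]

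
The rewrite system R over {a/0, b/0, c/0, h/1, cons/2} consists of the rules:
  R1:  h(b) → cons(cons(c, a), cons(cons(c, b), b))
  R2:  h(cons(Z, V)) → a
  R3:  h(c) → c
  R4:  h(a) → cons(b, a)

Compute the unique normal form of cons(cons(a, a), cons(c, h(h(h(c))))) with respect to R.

1. cons(cons(a, a), cons(c, h(h(h(c)))))  →  cons(cons(a, a), cons(c, h(h(c))))   [R3 at 2.2.1.1]
2. cons(cons(a, a), cons(c, h(h(c))))  →  cons(cons(a, a), cons(c, h(c)))   [R3 at 2.2.1]
3. cons(cons(a, a), cons(c, h(c)))  →  cons(cons(a, a), cons(c, c))   [R3 at 2.2]

cons(cons(a, a), cons(c, c))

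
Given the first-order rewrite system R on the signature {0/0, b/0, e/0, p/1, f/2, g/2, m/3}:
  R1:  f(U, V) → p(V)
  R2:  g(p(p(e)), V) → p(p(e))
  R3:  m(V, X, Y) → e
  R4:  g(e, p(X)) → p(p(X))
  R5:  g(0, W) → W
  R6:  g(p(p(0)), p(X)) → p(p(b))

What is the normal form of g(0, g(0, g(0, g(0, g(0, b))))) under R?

1. g(0, g(0, g(0, g(0, g(0, b)))))  →  g(0, g(0, g(0, g(0, b))))   [R5 at ε]
2. g(0, g(0, g(0, g(0, b))))  →  g(0, g(0, g(0, b)))   [R5 at ε]
3. g(0, g(0, g(0, b)))  →  g(0, g(0, b))   [R5 at ε]
4. g(0, g(0, b))  →  g(0, b)   [R5 at ε]
5. g(0, b)  →  b   [R5 at ε]

b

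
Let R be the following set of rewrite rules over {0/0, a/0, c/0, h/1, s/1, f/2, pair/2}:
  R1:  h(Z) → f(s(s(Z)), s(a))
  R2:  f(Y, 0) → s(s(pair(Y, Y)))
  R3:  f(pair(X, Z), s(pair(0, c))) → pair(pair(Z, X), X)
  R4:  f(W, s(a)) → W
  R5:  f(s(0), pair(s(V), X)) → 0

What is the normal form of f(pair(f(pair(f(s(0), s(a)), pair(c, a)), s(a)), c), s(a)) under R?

1. f(pair(f(pair(f(s(0), s(a)), pair(c, a)), s(a)), c), s(a))  →  pair(f(pair(f(s(0), s(a)), pair(c, a)), s(a)), c)   [R4 at ε]
2. pair(f(pair(f(s(0), s(a)), pair(c, a)), s(a)), c)  →  pair(pair(f(s(0), s(a)), pair(c, a)), c)   [R4 at 1]
3. pair(pair(f(s(0), s(a)), pair(c, a)), c)  →  pair(pair(s(0), pair(c, a)), c)   [R4 at 1.1]

pair(pair(s(0), pair(c, a)), c)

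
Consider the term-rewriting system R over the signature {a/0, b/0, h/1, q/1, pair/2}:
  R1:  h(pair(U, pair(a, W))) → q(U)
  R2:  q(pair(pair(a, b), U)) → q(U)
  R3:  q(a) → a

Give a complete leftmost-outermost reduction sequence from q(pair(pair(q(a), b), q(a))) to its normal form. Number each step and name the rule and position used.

a

1. q(pair(pair(q(a), b), q(a)))  →  q(pair(pair(a, b), q(a)))   [R3 at 1.1.1]
2. q(pair(pair(a, b), q(a)))  →  q(q(a))   [R2 at ε]
3. q(q(a))  →  q(a)   [R3 at 1]
4. q(a)  →  a   [R3 at ε]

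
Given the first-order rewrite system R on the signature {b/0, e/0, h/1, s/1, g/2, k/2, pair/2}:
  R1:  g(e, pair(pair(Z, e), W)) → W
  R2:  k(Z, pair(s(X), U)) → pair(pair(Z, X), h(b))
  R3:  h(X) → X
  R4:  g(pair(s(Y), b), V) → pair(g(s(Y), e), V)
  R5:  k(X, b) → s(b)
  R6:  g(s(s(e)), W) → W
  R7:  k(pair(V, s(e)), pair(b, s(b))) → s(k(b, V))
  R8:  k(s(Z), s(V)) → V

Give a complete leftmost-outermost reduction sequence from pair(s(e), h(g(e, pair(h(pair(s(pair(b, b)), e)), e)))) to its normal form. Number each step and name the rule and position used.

pair(s(e), e)

1. pair(s(e), h(g(e, pair(h(pair(s(pair(b, b)), e)), e))))  →  pair(s(e), g(e, pair(h(pair(s(pair(b, b)), e)), e)))   [R3 at 2]
2. pair(s(e), g(e, pair(h(pair(s(pair(b, b)), e)), e)))  →  pair(s(e), g(e, pair(pair(s(pair(b, b)), e), e)))   [R3 at 2.2.1]
3. pair(s(e), g(e, pair(pair(s(pair(b, b)), e), e)))  →  pair(s(e), e)   [R1 at 2]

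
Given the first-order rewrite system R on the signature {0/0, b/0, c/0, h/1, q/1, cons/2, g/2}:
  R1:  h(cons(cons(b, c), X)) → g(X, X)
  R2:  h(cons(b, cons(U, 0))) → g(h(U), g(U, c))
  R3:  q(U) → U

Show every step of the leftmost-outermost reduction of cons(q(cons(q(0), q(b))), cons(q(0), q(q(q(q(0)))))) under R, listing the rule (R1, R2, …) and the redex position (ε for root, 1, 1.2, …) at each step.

cons(cons(0, b), cons(0, 0))

1. cons(q(cons(q(0), q(b))), cons(q(0), q(q(q(q(0))))))  →  cons(cons(q(0), q(b)), cons(q(0), q(q(q(q(0))))))   [R3 at 1]
2. cons(cons(q(0), q(b)), cons(q(0), q(q(q(q(0))))))  →  cons(cons(0, q(b)), cons(q(0), q(q(q(q(0))))))   [R3 at 1.1]
3. cons(cons(0, q(b)), cons(q(0), q(q(q(q(0))))))  →  cons(cons(0, b), cons(q(0), q(q(q(q(0))))))   [R3 at 1.2]
4. cons(cons(0, b), cons(q(0), q(q(q(q(0))))))  →  cons(cons(0, b), cons(0, q(q(q(q(0))))))   [R3 at 2.1]
5. cons(cons(0, b), cons(0, q(q(q(q(0))))))  →  cons(cons(0, b), cons(0, q(q(q(0)))))   [R3 at 2.2]
6. cons(cons(0, b), cons(0, q(q(q(0)))))  →  cons(cons(0, b), cons(0, q(q(0))))   [R3 at 2.2]
7. cons(cons(0, b), cons(0, q(q(0))))  →  cons(cons(0, b), cons(0, q(0)))   [R3 at 2.2]
8. cons(cons(0, b), cons(0, q(0)))  →  cons(cons(0, b), cons(0, 0))   [R3 at 2.2]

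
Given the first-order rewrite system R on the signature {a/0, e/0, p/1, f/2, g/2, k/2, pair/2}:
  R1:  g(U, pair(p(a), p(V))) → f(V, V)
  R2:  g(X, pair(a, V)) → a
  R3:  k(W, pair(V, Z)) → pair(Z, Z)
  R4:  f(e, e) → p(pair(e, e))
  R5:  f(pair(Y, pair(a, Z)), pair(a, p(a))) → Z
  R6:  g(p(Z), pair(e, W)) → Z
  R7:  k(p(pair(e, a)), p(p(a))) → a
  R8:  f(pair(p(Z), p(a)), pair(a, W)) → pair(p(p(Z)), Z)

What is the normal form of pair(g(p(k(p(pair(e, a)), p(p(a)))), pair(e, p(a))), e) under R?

pair(a, e)

1. pair(g(p(k(p(pair(e, a)), p(p(a)))), pair(e, p(a))), e)  →  pair(k(p(pair(e, a)), p(p(a))), e)   [R6 at 1]
2. pair(k(p(pair(e, a)), p(p(a))), e)  →  pair(a, e)   [R7 at 1]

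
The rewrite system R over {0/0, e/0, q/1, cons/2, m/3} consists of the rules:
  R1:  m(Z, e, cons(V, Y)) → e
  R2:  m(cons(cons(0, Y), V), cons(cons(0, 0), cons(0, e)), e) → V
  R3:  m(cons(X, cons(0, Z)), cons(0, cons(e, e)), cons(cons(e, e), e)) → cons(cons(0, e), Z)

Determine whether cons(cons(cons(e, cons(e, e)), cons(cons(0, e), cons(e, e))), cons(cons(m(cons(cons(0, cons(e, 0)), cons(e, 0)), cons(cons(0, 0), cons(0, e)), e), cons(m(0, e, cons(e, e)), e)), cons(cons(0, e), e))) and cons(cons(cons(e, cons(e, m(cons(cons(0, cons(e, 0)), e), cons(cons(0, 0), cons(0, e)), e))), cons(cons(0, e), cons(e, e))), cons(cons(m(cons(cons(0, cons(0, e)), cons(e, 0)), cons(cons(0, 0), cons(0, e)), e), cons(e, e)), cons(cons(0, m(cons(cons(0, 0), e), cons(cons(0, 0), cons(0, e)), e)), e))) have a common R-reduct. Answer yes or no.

Reduce t₁ = cons(cons(cons(e, cons(e, e)), cons(cons(0, e), cons(e, e))), cons(cons(m(cons(cons(0, cons(e, 0)), cons(e, 0)), cons(cons(0, 0), cons(0, e)), e), cons(m(0, e, cons(e, e)), e)), cons(cons(0, e), e))):
1. cons(cons(cons(e, cons(e, e)), cons(cons(0, e), cons(e, e))), cons(cons(m(cons(cons(0, cons(e, 0)), cons(e, 0)), cons(cons(0, 0), cons(0, e)), e), cons(m(0, e, cons(e, e)), e)), cons(cons(0, e), e)))  →  cons(cons(cons(e, cons(e, e)), cons(cons(0, e), cons(e, e))), cons(cons(cons(e, 0), cons(m(0, e, cons(e, e)), e)), cons(cons(0, e), e)))   [R2 at 2.1.1]
2. cons(cons(cons(e, cons(e, e)), cons(cons(0, e), cons(e, e))), cons(cons(cons(e, 0), cons(m(0, e, cons(e, e)), e)), cons(cons(0, e), e)))  →  cons(cons(cons(e, cons(e, e)), cons(cons(0, e), cons(e, e))), cons(cons(cons(e, 0), cons(e, e)), cons(cons(0, e), e)))   [R1 at 2.1.2.1]

Reduce t₂ = cons(cons(cons(e, cons(e, m(cons(cons(0, cons(e, 0)), e), cons(cons(0, 0), cons(0, e)), e))), cons(cons(0, e), cons(e, e))), cons(cons(m(cons(cons(0, cons(0, e)), cons(e, 0)), cons(cons(0, 0), cons(0, e)), e), cons(e, e)), cons(cons(0, m(cons(cons(0, 0), e), cons(cons(0, 0), cons(0, e)), e)), e))):
1. cons(cons(cons(e, cons(e, m(cons(cons(0, cons(e, 0)), e), cons(cons(0, 0), cons(0, e)), e))), cons(cons(0, e), cons(e, e))), cons(cons(m(cons(cons(0, cons(0, e)), cons(e, 0)), cons(cons(0, 0), cons(0, e)), e), cons(e, e)), cons(cons(0, m(cons(cons(0, 0), e), cons(cons(0, 0), cons(0, e)), e)), e)))  →  cons(cons(cons(e, cons(e, e)), cons(cons(0, e), cons(e, e))), cons(cons(m(cons(cons(0, cons(0, e)), cons(e, 0)), cons(cons(0, 0), cons(0, e)), e), cons(e, e)), cons(cons(0, m(cons(cons(0, 0), e), cons(cons(0, 0), cons(0, e)), e)), e)))   [R2 at 1.1.2.2]
2. cons(cons(cons(e, cons(e, e)), cons(cons(0, e), cons(e, e))), cons(cons(m(cons(cons(0, cons(0, e)), cons(e, 0)), cons(cons(0, 0), cons(0, e)), e), cons(e, e)), cons(cons(0, m(cons(cons(0, 0), e), cons(cons(0, 0), cons(0, e)), e)), e)))  →  cons(cons(cons(e, cons(e, e)), cons(cons(0, e), cons(e, e))), cons(cons(cons(e, 0), cons(e, e)), cons(cons(0, m(cons(cons(0, 0), e), cons(cons(0, 0), cons(0, e)), e)), e)))   [R2 at 2.1.1]
3. cons(cons(cons(e, cons(e, e)), cons(cons(0, e), cons(e, e))), cons(cons(cons(e, 0), cons(e, e)), cons(cons(0, m(cons(cons(0, 0), e), cons(cons(0, 0), cons(0, e)), e)), e)))  →  cons(cons(cons(e, cons(e, e)), cons(cons(0, e), cons(e, e))), cons(cons(cons(e, 0), cons(e, e)), cons(cons(0, e), e)))   [R2 at 2.2.1.2]

yes — NF(t₁) = cons(cons(cons(e, cons(e, e)), cons(cons(0, e), cons(e, e))), cons(cons(cons(e, 0), cons(e, e)), cons(cons(0, e), e))), NF(t₂) = cons(cons(cons(e, cons(e, e)), cons(cons(0, e), cons(e, e))), cons(cons(cons(e, 0), cons(e, e)), cons(cons(0, e), e)))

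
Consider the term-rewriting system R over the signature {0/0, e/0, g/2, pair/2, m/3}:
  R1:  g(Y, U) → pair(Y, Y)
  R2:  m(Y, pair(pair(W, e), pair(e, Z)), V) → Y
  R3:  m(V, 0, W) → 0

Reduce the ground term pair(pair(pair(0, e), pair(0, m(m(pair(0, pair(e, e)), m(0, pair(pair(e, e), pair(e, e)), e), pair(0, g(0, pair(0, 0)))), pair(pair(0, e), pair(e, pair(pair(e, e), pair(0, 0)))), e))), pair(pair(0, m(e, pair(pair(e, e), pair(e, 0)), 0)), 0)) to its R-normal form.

pair(pair(pair(0, e), pair(0, 0)), pair(pair(0, e), 0))

1. pair(pair(pair(0, e), pair(0, m(m(pair(0, pair(e, e)), m(0, pair(pair(e, e), pair(e, e)), e), pair(0, g(0, pair(0, 0)))), pair(pair(0, e), pair(e, pair(pair(e, e), pair(0, 0)))), e))), pair(pair(0, m(e, pair(pair(e, e), pair(e, 0)), 0)), 0))  →  pair(pair(pair(0, e), pair(0, m(pair(0, pair(e, e)), m(0, pair(pair(e, e), pair(e, e)), e), pair(0, g(0, pair(0, 0)))))), pair(pair(0, m(e, pair(pair(e, e), pair(e, 0)), 0)), 0))   [R2 at 1.2.2]
2. pair(pair(pair(0, e), pair(0, m(pair(0, pair(e, e)), m(0, pair(pair(e, e), pair(e, e)), e), pair(0, g(0, pair(0, 0)))))), pair(pair(0, m(e, pair(pair(e, e), pair(e, 0)), 0)), 0))  →  pair(pair(pair(0, e), pair(0, m(pair(0, pair(e, e)), 0, pair(0, g(0, pair(0, 0)))))), pair(pair(0, m(e, pair(pair(e, e), pair(e, 0)), 0)), 0))   [R2 at 1.2.2.2]
3. pair(pair(pair(0, e), pair(0, m(pair(0, pair(e, e)), 0, pair(0, g(0, pair(0, 0)))))), pair(pair(0, m(e, pair(pair(e, e), pair(e, 0)), 0)), 0))  →  pair(pair(pair(0, e), pair(0, 0)), pair(pair(0, m(e, pair(pair(e, e), pair(e, 0)), 0)), 0))   [R3 at 1.2.2]
4. pair(pair(pair(0, e), pair(0, 0)), pair(pair(0, m(e, pair(pair(e, e), pair(e, 0)), 0)), 0))  →  pair(pair(pair(0, e), pair(0, 0)), pair(pair(0, e), 0))   [R2 at 2.1.2]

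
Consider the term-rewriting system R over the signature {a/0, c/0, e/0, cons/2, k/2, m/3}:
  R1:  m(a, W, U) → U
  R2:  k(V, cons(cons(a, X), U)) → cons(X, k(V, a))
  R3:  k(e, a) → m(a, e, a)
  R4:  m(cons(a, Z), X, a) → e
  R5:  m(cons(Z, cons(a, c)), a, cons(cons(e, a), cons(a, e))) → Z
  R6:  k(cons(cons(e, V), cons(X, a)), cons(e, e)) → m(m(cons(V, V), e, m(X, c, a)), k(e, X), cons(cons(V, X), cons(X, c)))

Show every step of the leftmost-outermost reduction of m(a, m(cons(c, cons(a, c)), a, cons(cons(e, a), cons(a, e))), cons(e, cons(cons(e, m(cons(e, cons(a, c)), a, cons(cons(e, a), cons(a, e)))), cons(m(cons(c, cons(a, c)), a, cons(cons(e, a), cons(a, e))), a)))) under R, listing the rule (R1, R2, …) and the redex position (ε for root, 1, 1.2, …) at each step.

1. m(a, m(cons(c, cons(a, c)), a, cons(cons(e, a), cons(a, e))), cons(e, cons(cons(e, m(cons(e, cons(a, c)), a, cons(cons(e, a), cons(a, e)))), cons(m(cons(c, cons(a, c)), a, cons(cons(e, a), cons(a, e))), a))))  →  cons(e, cons(cons(e, m(cons(e, cons(a, c)), a, cons(cons(e, a), cons(a, e)))), cons(m(cons(c, cons(a, c)), a, cons(cons(e, a), cons(a, e))), a)))   [R1 at ε]
2. cons(e, cons(cons(e, m(cons(e, cons(a, c)), a, cons(cons(e, a), cons(a, e)))), cons(m(cons(c, cons(a, c)), a, cons(cons(e, a), cons(a, e))), a)))  →  cons(e, cons(cons(e, e), cons(m(cons(c, cons(a, c)), a, cons(cons(e, a), cons(a, e))), a)))   [R5 at 2.1.2]
3. cons(e, cons(cons(e, e), cons(m(cons(c, cons(a, c)), a, cons(cons(e, a), cons(a, e))), a)))  →  cons(e, cons(cons(e, e), cons(c, a)))   [R5 at 2.2.1]

cons(e, cons(cons(e, e), cons(c, a)))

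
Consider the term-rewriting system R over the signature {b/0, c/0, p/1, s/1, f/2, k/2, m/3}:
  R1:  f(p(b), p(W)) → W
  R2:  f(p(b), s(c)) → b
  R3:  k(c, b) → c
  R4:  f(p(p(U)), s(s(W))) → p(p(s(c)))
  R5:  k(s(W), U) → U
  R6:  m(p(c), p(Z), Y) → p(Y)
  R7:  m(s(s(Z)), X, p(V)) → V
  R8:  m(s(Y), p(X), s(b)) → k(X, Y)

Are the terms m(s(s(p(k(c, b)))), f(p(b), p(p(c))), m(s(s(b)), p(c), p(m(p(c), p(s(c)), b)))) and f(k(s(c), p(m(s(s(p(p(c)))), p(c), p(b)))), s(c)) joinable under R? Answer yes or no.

Reduce t₁ = m(s(s(p(k(c, b)))), f(p(b), p(p(c))), m(s(s(b)), p(c), p(m(p(c), p(s(c)), b)))):
1. m(s(s(p(k(c, b)))), f(p(b), p(p(c))), m(s(s(b)), p(c), p(m(p(c), p(s(c)), b))))  →  m(s(s(p(c))), f(p(b), p(p(c))), m(s(s(b)), p(c), p(m(p(c), p(s(c)), b))))   [R3 at 1.1.1.1]
2. m(s(s(p(c))), f(p(b), p(p(c))), m(s(s(b)), p(c), p(m(p(c), p(s(c)), b))))  →  m(s(s(p(c))), p(c), m(s(s(b)), p(c), p(m(p(c), p(s(c)), b))))   [R1 at 2]
3. m(s(s(p(c))), p(c), m(s(s(b)), p(c), p(m(p(c), p(s(c)), b))))  →  m(s(s(p(c))), p(c), m(p(c), p(s(c)), b))   [R7 at 3]
4. m(s(s(p(c))), p(c), m(p(c), p(s(c)), b))  →  m(s(s(p(c))), p(c), p(b))   [R6 at 3]
5. m(s(s(p(c))), p(c), p(b))  →  b   [R7 at ε]

Reduce t₂ = f(k(s(c), p(m(s(s(p(p(c)))), p(c), p(b)))), s(c)):
1. f(k(s(c), p(m(s(s(p(p(c)))), p(c), p(b)))), s(c))  →  f(p(m(s(s(p(p(c)))), p(c), p(b))), s(c))   [R5 at 1]
2. f(p(m(s(s(p(p(c)))), p(c), p(b))), s(c))  →  f(p(b), s(c))   [R7 at 1.1]
3. f(p(b), s(c))  →  b   [R2 at ε]

yes — NF(t₁) = b, NF(t₂) = b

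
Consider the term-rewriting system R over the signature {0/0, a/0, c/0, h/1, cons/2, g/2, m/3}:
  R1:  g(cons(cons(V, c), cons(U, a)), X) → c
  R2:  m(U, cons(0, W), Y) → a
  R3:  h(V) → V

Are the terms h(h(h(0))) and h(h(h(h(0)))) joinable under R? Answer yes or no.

Reduce t₁ = h(h(h(0))):
1. h(h(h(0)))  →  h(h(0))   [R3 at ε]
2. h(h(0))  →  h(0)   [R3 at ε]
3. h(0)  →  0   [R3 at ε]

Reduce t₂ = h(h(h(h(0)))):
1. h(h(h(h(0))))  →  h(h(h(0)))   [R3 at ε]
2. h(h(h(0)))  →  h(h(0))   [R3 at ε]
3. h(h(0))  →  h(0)   [R3 at ε]
4. h(0)  →  0   [R3 at ε]

yes — NF(t₁) = 0, NF(t₂) = 0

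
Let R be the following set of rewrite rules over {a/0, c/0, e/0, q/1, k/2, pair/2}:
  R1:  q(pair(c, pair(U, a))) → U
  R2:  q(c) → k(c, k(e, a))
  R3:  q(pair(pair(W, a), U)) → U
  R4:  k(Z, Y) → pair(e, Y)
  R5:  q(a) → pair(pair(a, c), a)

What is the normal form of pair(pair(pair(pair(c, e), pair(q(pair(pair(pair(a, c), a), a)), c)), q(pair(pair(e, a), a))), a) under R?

1. pair(pair(pair(pair(c, e), pair(q(pair(pair(pair(a, c), a), a)), c)), q(pair(pair(e, a), a))), a)  →  pair(pair(pair(pair(c, e), pair(a, c)), q(pair(pair(e, a), a))), a)   [R3 at 1.1.2.1]
2. pair(pair(pair(pair(c, e), pair(a, c)), q(pair(pair(e, a), a))), a)  →  pair(pair(pair(pair(c, e), pair(a, c)), a), a)   [R3 at 1.2]

pair(pair(pair(pair(c, e), pair(a, c)), a), a)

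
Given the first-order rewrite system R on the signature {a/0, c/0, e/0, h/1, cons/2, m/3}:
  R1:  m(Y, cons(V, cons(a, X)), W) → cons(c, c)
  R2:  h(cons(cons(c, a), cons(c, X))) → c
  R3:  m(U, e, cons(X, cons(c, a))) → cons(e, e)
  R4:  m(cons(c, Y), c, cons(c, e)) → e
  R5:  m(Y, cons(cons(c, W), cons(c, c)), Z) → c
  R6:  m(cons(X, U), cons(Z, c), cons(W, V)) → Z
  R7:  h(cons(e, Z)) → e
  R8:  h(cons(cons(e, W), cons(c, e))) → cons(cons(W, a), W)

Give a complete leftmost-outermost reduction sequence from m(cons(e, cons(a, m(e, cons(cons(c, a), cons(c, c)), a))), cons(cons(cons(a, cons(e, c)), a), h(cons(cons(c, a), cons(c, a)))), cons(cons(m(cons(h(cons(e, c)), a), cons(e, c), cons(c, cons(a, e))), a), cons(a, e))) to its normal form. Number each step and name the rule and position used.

cons(cons(a, cons(e, c)), a)

1. m(cons(e, cons(a, m(e, cons(cons(c, a), cons(c, c)), a))), cons(cons(cons(a, cons(e, c)), a), h(cons(cons(c, a), cons(c, a)))), cons(cons(m(cons(h(cons(e, c)), a), cons(e, c), cons(c, cons(a, e))), a), cons(a, e)))  →  m(cons(e, cons(a, c)), cons(cons(cons(a, cons(e, c)), a), h(cons(cons(c, a), cons(c, a)))), cons(cons(m(cons(h(cons(e, c)), a), cons(e, c), cons(c, cons(a, e))), a), cons(a, e)))   [R5 at 1.2.2]
2. m(cons(e, cons(a, c)), cons(cons(cons(a, cons(e, c)), a), h(cons(cons(c, a), cons(c, a)))), cons(cons(m(cons(h(cons(e, c)), a), cons(e, c), cons(c, cons(a, e))), a), cons(a, e)))  →  m(cons(e, cons(a, c)), cons(cons(cons(a, cons(e, c)), a), c), cons(cons(m(cons(h(cons(e, c)), a), cons(e, c), cons(c, cons(a, e))), a), cons(a, e)))   [R2 at 2.2]
3. m(cons(e, cons(a, c)), cons(cons(cons(a, cons(e, c)), a), c), cons(cons(m(cons(h(cons(e, c)), a), cons(e, c), cons(c, cons(a, e))), a), cons(a, e)))  →  cons(cons(a, cons(e, c)), a)   [R6 at ε]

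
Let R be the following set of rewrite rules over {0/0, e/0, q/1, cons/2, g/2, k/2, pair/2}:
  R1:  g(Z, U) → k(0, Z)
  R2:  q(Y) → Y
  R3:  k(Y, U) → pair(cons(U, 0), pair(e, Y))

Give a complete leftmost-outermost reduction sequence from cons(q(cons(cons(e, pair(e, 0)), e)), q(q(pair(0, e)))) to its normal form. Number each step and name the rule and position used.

cons(cons(cons(e, pair(e, 0)), e), pair(0, e))

1. cons(q(cons(cons(e, pair(e, 0)), e)), q(q(pair(0, e))))  →  cons(cons(cons(e, pair(e, 0)), e), q(q(pair(0, e))))   [R2 at 1]
2. cons(cons(cons(e, pair(e, 0)), e), q(q(pair(0, e))))  →  cons(cons(cons(e, pair(e, 0)), e), q(pair(0, e)))   [R2 at 2]
3. cons(cons(cons(e, pair(e, 0)), e), q(pair(0, e)))  →  cons(cons(cons(e, pair(e, 0)), e), pair(0, e))   [R2 at 2]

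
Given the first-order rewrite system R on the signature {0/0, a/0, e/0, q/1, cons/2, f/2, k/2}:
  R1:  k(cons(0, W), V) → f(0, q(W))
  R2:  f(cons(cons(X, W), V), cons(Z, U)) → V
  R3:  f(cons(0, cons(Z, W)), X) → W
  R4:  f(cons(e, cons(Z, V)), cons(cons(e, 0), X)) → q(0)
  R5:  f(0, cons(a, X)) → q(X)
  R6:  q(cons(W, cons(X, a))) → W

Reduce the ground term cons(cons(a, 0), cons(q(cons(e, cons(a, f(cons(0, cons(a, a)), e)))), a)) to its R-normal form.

1. cons(cons(a, 0), cons(q(cons(e, cons(a, f(cons(0, cons(a, a)), e)))), a))  →  cons(cons(a, 0), cons(q(cons(e, cons(a, a))), a))   [R3 at 2.1.1.2.2]
2. cons(cons(a, 0), cons(q(cons(e, cons(a, a))), a))  →  cons(cons(a, 0), cons(e, a))   [R6 at 2.1]

cons(cons(a, 0), cons(e, a))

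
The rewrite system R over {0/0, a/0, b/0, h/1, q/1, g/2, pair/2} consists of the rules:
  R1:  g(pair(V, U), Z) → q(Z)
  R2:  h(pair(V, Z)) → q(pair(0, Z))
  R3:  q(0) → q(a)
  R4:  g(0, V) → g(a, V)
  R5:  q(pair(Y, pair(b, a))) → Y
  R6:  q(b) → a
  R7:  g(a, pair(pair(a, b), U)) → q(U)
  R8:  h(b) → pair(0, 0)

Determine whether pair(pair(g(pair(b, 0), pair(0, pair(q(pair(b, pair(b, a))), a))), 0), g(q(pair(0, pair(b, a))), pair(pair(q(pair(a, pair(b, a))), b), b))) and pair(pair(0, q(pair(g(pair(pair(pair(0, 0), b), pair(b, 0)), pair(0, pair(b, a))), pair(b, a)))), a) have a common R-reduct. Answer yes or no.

yes — NF(t₁) = pair(pair(0, 0), a), NF(t₂) = pair(pair(0, 0), a)

Reduce t₁ = pair(pair(g(pair(b, 0), pair(0, pair(q(pair(b, pair(b, a))), a))), 0), g(q(pair(0, pair(b, a))), pair(pair(q(pair(a, pair(b, a))), b), b))):
1. pair(pair(g(pair(b, 0), pair(0, pair(q(pair(b, pair(b, a))), a))), 0), g(q(pair(0, pair(b, a))), pair(pair(q(pair(a, pair(b, a))), b), b)))  →  pair(pair(q(pair(0, pair(q(pair(b, pair(b, a))), a))), 0), g(q(pair(0, pair(b, a))), pair(pair(q(pair(a, pair(b, a))), b), b)))   [R1 at 1.1]
2. pair(pair(q(pair(0, pair(q(pair(b, pair(b, a))), a))), 0), g(q(pair(0, pair(b, a))), pair(pair(q(pair(a, pair(b, a))), b), b)))  →  pair(pair(q(pair(0, pair(b, a))), 0), g(q(pair(0, pair(b, a))), pair(pair(q(pair(a, pair(b, a))), b), b)))   [R5 at 1.1.1.2.1]
3. pair(pair(q(pair(0, pair(b, a))), 0), g(q(pair(0, pair(b, a))), pair(pair(q(pair(a, pair(b, a))), b), b)))  →  pair(pair(0, 0), g(q(pair(0, pair(b, a))), pair(pair(q(pair(a, pair(b, a))), b), b)))   [R5 at 1.1]
4. pair(pair(0, 0), g(q(pair(0, pair(b, a))), pair(pair(q(pair(a, pair(b, a))), b), b)))  →  pair(pair(0, 0), g(0, pair(pair(q(pair(a, pair(b, a))), b), b)))   [R5 at 2.1]
5. pair(pair(0, 0), g(0, pair(pair(q(pair(a, pair(b, a))), b), b)))  →  pair(pair(0, 0), g(a, pair(pair(q(pair(a, pair(b, a))), b), b)))   [R4 at 2]
6. pair(pair(0, 0), g(a, pair(pair(q(pair(a, pair(b, a))), b), b)))  →  pair(pair(0, 0), g(a, pair(pair(a, b), b)))   [R5 at 2.2.1.1]
7. pair(pair(0, 0), g(a, pair(pair(a, b), b)))  →  pair(pair(0, 0), q(b))   [R7 at 2]
8. pair(pair(0, 0), q(b))  →  pair(pair(0, 0), a)   [R6 at 2]

Reduce t₂ = pair(pair(0, q(pair(g(pair(pair(pair(0, 0), b), pair(b, 0)), pair(0, pair(b, a))), pair(b, a)))), a):
1. pair(pair(0, q(pair(g(pair(pair(pair(0, 0), b), pair(b, 0)), pair(0, pair(b, a))), pair(b, a)))), a)  →  pair(pair(0, g(pair(pair(pair(0, 0), b), pair(b, 0)), pair(0, pair(b, a)))), a)   [R5 at 1.2]
2. pair(pair(0, g(pair(pair(pair(0, 0), b), pair(b, 0)), pair(0, pair(b, a)))), a)  →  pair(pair(0, q(pair(0, pair(b, a)))), a)   [R1 at 1.2]
3. pair(pair(0, q(pair(0, pair(b, a)))), a)  →  pair(pair(0, 0), a)   [R5 at 1.2]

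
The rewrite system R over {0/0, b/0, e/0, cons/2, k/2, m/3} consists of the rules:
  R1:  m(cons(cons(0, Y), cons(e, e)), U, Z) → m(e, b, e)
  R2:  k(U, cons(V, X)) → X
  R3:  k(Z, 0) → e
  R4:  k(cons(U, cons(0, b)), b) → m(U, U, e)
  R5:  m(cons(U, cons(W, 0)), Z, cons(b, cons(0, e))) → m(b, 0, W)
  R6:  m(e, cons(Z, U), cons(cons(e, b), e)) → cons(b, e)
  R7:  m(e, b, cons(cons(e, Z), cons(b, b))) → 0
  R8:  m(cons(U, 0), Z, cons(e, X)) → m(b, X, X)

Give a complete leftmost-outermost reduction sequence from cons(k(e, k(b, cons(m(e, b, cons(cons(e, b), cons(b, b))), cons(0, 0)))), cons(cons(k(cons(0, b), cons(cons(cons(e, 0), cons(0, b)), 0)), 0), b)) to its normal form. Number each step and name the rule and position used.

cons(0, cons(cons(0, 0), b))

1. cons(k(e, k(b, cons(m(e, b, cons(cons(e, b), cons(b, b))), cons(0, 0)))), cons(cons(k(cons(0, b), cons(cons(cons(e, 0), cons(0, b)), 0)), 0), b))  →  cons(k(e, cons(0, 0)), cons(cons(k(cons(0, b), cons(cons(cons(e, 0), cons(0, b)), 0)), 0), b))   [R2 at 1.2]
2. cons(k(e, cons(0, 0)), cons(cons(k(cons(0, b), cons(cons(cons(e, 0), cons(0, b)), 0)), 0), b))  →  cons(0, cons(cons(k(cons(0, b), cons(cons(cons(e, 0), cons(0, b)), 0)), 0), b))   [R2 at 1]
3. cons(0, cons(cons(k(cons(0, b), cons(cons(cons(e, 0), cons(0, b)), 0)), 0), b))  →  cons(0, cons(cons(0, 0), b))   [R2 at 2.1.1]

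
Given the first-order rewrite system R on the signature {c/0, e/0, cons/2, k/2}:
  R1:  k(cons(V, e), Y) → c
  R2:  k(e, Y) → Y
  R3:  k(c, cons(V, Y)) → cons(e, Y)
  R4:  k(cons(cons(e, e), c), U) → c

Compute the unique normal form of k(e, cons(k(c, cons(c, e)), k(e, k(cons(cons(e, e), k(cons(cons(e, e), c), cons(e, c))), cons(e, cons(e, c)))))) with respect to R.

cons(cons(e, e), c)

1. k(e, cons(k(c, cons(c, e)), k(e, k(cons(cons(e, e), k(cons(cons(e, e), c), cons(e, c))), cons(e, cons(e, c))))))  →  cons(k(c, cons(c, e)), k(e, k(cons(cons(e, e), k(cons(cons(e, e), c), cons(e, c))), cons(e, cons(e, c)))))   [R2 at ε]
2. cons(k(c, cons(c, e)), k(e, k(cons(cons(e, e), k(cons(cons(e, e), c), cons(e, c))), cons(e, cons(e, c)))))  →  cons(cons(e, e), k(e, k(cons(cons(e, e), k(cons(cons(e, e), c), cons(e, c))), cons(e, cons(e, c)))))   [R3 at 1]
3. cons(cons(e, e), k(e, k(cons(cons(e, e), k(cons(cons(e, e), c), cons(e, c))), cons(e, cons(e, c)))))  →  cons(cons(e, e), k(cons(cons(e, e), k(cons(cons(e, e), c), cons(e, c))), cons(e, cons(e, c))))   [R2 at 2]
4. cons(cons(e, e), k(cons(cons(e, e), k(cons(cons(e, e), c), cons(e, c))), cons(e, cons(e, c))))  →  cons(cons(e, e), k(cons(cons(e, e), c), cons(e, cons(e, c))))   [R4 at 2.1.2]
5. cons(cons(e, e), k(cons(cons(e, e), c), cons(e, cons(e, c))))  →  cons(cons(e, e), c)   [R4 at 2]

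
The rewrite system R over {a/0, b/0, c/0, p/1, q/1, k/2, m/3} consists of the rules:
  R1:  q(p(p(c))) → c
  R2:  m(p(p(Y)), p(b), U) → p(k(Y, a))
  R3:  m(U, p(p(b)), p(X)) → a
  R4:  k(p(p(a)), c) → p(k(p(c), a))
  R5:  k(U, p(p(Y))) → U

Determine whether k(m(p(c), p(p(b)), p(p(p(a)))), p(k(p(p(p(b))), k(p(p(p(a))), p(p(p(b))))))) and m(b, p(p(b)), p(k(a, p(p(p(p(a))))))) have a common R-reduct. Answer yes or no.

Reduce t₁ = k(m(p(c), p(p(b)), p(p(p(a)))), p(k(p(p(p(b))), k(p(p(p(a))), p(p(p(b))))))):
1. k(m(p(c), p(p(b)), p(p(p(a)))), p(k(p(p(p(b))), k(p(p(p(a))), p(p(p(b)))))))  →  k(a, p(k(p(p(p(b))), k(p(p(p(a))), p(p(p(b)))))))   [R3 at 1]
2. k(a, p(k(p(p(p(b))), k(p(p(p(a))), p(p(p(b)))))))  →  k(a, p(k(p(p(p(b))), p(p(p(a))))))   [R5 at 2.1.2]
3. k(a, p(k(p(p(p(b))), p(p(p(a))))))  →  k(a, p(p(p(p(b)))))   [R5 at 2.1]
4. k(a, p(p(p(p(b)))))  →  a   [R5 at ε]

Reduce t₂ = m(b, p(p(b)), p(k(a, p(p(p(p(a))))))):
1. m(b, p(p(b)), p(k(a, p(p(p(p(a)))))))  →  a   [R3 at ε]

yes — NF(t₁) = a, NF(t₂) = a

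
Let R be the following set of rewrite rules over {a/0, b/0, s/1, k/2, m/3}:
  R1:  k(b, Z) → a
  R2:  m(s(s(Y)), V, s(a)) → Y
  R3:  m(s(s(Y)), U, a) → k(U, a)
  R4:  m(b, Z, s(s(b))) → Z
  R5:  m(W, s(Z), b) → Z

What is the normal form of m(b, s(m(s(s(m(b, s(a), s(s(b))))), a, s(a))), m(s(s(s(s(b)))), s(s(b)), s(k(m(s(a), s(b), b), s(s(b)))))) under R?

s(s(a))

1. m(b, s(m(s(s(m(b, s(a), s(s(b))))), a, s(a))), m(s(s(s(s(b)))), s(s(b)), s(k(m(s(a), s(b), b), s(s(b))))))  →  m(b, s(m(b, s(a), s(s(b)))), m(s(s(s(s(b)))), s(s(b)), s(k(m(s(a), s(b), b), s(s(b))))))   [R2 at 2.1]
2. m(b, s(m(b, s(a), s(s(b)))), m(s(s(s(s(b)))), s(s(b)), s(k(m(s(a), s(b), b), s(s(b))))))  →  m(b, s(s(a)), m(s(s(s(s(b)))), s(s(b)), s(k(m(s(a), s(b), b), s(s(b))))))   [R4 at 2.1]
3. m(b, s(s(a)), m(s(s(s(s(b)))), s(s(b)), s(k(m(s(a), s(b), b), s(s(b))))))  →  m(b, s(s(a)), m(s(s(s(s(b)))), s(s(b)), s(k(b, s(s(b))))))   [R5 at 3.3.1.1]
4. m(b, s(s(a)), m(s(s(s(s(b)))), s(s(b)), s(k(b, s(s(b))))))  →  m(b, s(s(a)), m(s(s(s(s(b)))), s(s(b)), s(a)))   [R1 at 3.3.1]
5. m(b, s(s(a)), m(s(s(s(s(b)))), s(s(b)), s(a)))  →  m(b, s(s(a)), s(s(b)))   [R2 at 3]
6. m(b, s(s(a)), s(s(b)))  →  s(s(a))   [R4 at ε]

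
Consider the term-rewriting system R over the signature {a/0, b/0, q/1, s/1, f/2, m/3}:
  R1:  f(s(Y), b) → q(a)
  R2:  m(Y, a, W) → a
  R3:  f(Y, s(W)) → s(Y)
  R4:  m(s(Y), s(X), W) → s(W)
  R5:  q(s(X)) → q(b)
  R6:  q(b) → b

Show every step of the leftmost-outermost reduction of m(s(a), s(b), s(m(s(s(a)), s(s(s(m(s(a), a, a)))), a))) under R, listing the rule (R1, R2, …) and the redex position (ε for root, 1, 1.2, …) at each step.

s(s(s(a)))

1. m(s(a), s(b), s(m(s(s(a)), s(s(s(m(s(a), a, a)))), a)))  →  s(s(m(s(s(a)), s(s(s(m(s(a), a, a)))), a)))   [R4 at ε]
2. s(s(m(s(s(a)), s(s(s(m(s(a), a, a)))), a)))  →  s(s(s(a)))   [R4 at 1.1]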